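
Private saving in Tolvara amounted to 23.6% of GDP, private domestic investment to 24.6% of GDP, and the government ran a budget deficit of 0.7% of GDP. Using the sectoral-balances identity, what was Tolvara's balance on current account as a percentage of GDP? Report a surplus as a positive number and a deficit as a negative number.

-1.7

By the sectoral-balances identity, CA = (S_private - I) + (T - G).
Private balance = 23.6 - 24.6 = -1.0
Government balance (T - G) = -0.7
CA = -1.0 + (-0.7) = -1.7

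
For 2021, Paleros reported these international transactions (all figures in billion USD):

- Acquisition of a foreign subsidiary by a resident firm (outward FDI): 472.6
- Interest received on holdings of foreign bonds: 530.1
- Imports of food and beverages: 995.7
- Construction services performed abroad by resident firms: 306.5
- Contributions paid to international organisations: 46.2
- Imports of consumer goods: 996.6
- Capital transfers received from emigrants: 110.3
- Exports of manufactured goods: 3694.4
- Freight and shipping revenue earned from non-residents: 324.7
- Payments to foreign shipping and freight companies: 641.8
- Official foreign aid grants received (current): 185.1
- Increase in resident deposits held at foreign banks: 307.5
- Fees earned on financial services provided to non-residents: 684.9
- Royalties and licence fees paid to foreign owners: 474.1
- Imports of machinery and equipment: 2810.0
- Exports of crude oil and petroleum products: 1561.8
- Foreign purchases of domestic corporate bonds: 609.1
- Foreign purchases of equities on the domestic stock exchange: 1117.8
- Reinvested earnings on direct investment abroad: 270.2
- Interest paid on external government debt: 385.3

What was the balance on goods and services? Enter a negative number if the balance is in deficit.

654.1

Goods: -995.7 + 1561.8 - 2810.0 - 996.6 + 3694.4 = 453.9
Services: -641.8 + 324.7 + 684.9 - 474.1 + 306.5 = 200.2
Trade balance = 453.9 + 200.2 = 654.1
(Excluded from the trade balance — financial account: acquisition of a foreign subsidiary by a resident firm (outward FDI) 472.6, increase in resident deposits held at foreign banks 307.5, foreign purchases of domestic corporate bonds 609.1, foreign purchases of equities on the domestic stock exchange 1117.8; primary income: interest received on holdings of foreign bonds 530.1, reinvested earnings on direct investment abroad 270.2, interest paid on external government debt 385.3; secondary income: contributions paid to international organisations 46.2, official foreign aid grants received (current) 185.1; capital account: capital transfers received from emigrants 110.3.)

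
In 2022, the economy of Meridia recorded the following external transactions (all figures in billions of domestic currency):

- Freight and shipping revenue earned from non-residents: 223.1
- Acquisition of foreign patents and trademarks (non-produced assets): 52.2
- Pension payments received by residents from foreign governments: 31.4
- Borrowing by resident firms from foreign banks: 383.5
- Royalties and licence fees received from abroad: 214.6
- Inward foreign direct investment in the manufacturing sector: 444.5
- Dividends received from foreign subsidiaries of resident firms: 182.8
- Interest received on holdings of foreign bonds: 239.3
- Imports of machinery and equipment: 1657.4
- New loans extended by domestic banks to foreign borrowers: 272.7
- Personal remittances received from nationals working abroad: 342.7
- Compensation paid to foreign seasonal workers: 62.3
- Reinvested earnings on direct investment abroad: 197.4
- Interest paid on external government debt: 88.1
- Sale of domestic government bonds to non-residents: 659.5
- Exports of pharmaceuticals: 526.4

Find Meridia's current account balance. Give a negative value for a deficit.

Goods: 526.4 - 1657.4 = -1131.0
Services: 223.1 + 214.6 = 437.7
Primary income: 197.4 + 182.8 - 88.1 + 239.3 - 62.3 = 469.1
Secondary income: 342.7 + 31.4 = 374.1
Current account = (-1131.0) + 437.7 + 469.1 + 374.1 = 149.9
(Excluded from the current account — capital account: acquisition of foreign patents and trademarks (non-produced assets) 52.2; financial account: borrowing by resident firms from foreign banks 383.5, inward foreign direct investment in the manufacturing sector 444.5, new loans extended by domestic banks to foreign borrowers 272.7, sale of domestic government bonds to non-residents 659.5.)

149.9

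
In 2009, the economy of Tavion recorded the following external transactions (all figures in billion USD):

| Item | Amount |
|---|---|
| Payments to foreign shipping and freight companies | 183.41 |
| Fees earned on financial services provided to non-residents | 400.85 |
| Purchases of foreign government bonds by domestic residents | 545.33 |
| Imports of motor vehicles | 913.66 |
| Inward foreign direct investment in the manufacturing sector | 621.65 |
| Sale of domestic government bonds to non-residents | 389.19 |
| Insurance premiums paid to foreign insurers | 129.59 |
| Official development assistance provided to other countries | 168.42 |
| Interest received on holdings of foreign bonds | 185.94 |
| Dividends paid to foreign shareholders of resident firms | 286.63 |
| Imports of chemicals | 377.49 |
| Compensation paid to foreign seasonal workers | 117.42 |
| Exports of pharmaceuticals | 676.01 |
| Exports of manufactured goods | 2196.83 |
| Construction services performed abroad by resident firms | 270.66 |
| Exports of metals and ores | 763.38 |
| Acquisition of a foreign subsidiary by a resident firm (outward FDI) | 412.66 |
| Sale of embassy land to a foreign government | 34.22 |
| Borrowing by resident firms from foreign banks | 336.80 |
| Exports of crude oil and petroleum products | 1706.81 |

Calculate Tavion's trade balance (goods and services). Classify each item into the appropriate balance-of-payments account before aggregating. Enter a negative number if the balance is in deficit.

4410.39

Goods: 676.01 - 377.49 + 763.38 + 2196.83 - 913.66 + 1706.81 = 4051.88
Services: 400.85 + 270.66 - 183.41 - 129.59 = 358.51
Trade balance = 4051.88 + 358.51 = 4410.39
(Excluded from the trade balance — financial account: purchases of foreign government bonds by domestic residents 545.33, inward foreign direct investment in the manufacturing sector 621.65, sale of domestic government bonds to non-residents 389.19, acquisition of a foreign subsidiary by a resident firm (outward FDI) 412.66, borrowing by resident firms from foreign banks 336.80; secondary income: official development assistance provided to other countries 168.42; primary income: interest received on holdings of foreign bonds 185.94, dividends paid to foreign shareholders of resident firms 286.63, compensation paid to foreign seasonal workers 117.42; capital account: sale of embassy land to a foreign government 34.22.)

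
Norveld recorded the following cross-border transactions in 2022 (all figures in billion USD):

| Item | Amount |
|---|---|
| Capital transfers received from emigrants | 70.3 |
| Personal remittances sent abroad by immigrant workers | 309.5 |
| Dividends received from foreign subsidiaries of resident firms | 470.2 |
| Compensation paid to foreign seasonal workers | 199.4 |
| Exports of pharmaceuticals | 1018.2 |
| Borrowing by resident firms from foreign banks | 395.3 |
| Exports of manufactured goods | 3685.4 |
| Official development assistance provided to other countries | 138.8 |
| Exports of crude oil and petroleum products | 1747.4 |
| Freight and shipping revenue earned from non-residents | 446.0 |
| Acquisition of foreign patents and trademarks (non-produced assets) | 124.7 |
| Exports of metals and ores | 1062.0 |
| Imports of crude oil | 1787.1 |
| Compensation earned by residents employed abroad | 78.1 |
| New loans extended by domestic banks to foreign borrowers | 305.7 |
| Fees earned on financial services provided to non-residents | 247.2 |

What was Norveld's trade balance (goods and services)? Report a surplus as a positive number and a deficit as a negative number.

Goods: 1747.4 + 1018.2 + 3685.4 - 1787.1 + 1062.0 = 5725.9
Services: 446.0 + 247.2 = 693.2
Trade balance = 5725.9 + 693.2 = 6419.1
(Excluded from the trade balance — capital account: capital transfers received from emigrants 70.3, acquisition of foreign patents and trademarks (non-produced assets) 124.7; secondary income: personal remittances sent abroad by immigrant workers 309.5, official development assistance provided to other countries 138.8; primary income: dividends received from foreign subsidiaries of resident firms 470.2, compensation paid to foreign seasonal workers 199.4, compensation earned by residents employed abroad 78.1; financial account: borrowing by resident firms from foreign banks 395.3, new loans extended by domestic banks to foreign borrowers 305.7.)

6419.1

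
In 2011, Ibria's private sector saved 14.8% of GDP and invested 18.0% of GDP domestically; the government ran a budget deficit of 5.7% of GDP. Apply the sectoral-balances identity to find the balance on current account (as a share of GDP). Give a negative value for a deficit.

-8.9

By the sectoral-balances identity, CA = (S_private - I) + (T - G).
Private balance = 14.8 - 18.0 = -3.2
Government balance (T - G) = -5.7
CA = -3.2 + (-5.7) = -8.9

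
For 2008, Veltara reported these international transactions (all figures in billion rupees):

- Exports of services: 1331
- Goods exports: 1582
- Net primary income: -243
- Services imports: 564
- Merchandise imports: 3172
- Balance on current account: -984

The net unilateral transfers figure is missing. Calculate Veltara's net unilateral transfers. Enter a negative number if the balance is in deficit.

82

Current account = goods balance + services balance + net primary income + net secondary income
Sum of the known components = -1066
Net unilateral transfers = CA - (known components) = -984 - (-1066) = 82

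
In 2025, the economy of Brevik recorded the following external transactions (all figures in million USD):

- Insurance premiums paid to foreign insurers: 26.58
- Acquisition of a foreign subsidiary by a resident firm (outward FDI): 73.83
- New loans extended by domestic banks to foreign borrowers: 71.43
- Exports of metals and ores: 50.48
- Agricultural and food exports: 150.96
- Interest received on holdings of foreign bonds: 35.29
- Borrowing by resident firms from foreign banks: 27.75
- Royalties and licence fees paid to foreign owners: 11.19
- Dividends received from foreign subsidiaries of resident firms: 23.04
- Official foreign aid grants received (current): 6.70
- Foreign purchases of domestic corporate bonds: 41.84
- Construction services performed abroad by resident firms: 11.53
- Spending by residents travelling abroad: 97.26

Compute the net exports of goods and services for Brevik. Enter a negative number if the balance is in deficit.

77.94

Goods: 50.48 + 150.96 = 201.44
Services: -97.26 - 26.58 - 11.19 + 11.53 = -123.50
Trade balance = 201.44 + (-123.50) = 77.94
(Excluded from the trade balance — financial account: acquisition of a foreign subsidiary by a resident firm (outward FDI) 73.83, new loans extended by domestic banks to foreign borrowers 71.43, borrowing by resident firms from foreign banks 27.75, foreign purchases of domestic corporate bonds 41.84; primary income: interest received on holdings of foreign bonds 35.29, dividends received from foreign subsidiaries of resident firms 23.04; secondary income: official foreign aid grants received (current) 6.70.)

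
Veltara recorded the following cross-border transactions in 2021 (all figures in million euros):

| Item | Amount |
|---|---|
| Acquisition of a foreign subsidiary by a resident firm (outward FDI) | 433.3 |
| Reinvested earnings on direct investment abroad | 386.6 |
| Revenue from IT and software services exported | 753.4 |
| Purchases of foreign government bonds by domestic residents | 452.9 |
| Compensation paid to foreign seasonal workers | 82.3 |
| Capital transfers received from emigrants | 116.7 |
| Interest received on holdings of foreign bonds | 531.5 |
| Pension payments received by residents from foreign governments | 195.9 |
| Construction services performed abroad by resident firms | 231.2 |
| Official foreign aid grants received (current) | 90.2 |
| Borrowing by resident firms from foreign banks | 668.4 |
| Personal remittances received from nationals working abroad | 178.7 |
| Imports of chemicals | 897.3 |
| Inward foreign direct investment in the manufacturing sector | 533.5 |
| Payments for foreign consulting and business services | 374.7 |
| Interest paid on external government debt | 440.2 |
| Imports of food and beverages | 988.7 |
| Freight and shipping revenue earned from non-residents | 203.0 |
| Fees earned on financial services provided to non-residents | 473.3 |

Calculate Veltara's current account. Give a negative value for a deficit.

Goods: -897.3 - 988.7 = -1886.0
Services: -374.7 + 473.3 + 231.2 + 203.0 + 753.4 = 1286.2
Primary income: -440.2 + 531.5 + 386.6 - 82.3 = 395.6
Secondary income: 178.7 + 90.2 + 195.9 = 464.8
Current account = (-1886.0) + 1286.2 + 395.6 + 464.8 = 260.6
(Excluded from the current account — financial account: acquisition of a foreign subsidiary by a resident firm (outward FDI) 433.3, purchases of foreign government bonds by domestic residents 452.9, borrowing by resident firms from foreign banks 668.4, inward foreign direct investment in the manufacturing sector 533.5; capital account: capital transfers received from emigrants 116.7.)

260.6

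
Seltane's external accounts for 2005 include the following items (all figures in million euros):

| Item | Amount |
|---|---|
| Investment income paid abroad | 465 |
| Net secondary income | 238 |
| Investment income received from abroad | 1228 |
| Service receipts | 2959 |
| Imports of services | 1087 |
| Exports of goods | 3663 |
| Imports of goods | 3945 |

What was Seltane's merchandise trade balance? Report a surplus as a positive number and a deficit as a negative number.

-282

Goods balance = 3663 - 3945 = -282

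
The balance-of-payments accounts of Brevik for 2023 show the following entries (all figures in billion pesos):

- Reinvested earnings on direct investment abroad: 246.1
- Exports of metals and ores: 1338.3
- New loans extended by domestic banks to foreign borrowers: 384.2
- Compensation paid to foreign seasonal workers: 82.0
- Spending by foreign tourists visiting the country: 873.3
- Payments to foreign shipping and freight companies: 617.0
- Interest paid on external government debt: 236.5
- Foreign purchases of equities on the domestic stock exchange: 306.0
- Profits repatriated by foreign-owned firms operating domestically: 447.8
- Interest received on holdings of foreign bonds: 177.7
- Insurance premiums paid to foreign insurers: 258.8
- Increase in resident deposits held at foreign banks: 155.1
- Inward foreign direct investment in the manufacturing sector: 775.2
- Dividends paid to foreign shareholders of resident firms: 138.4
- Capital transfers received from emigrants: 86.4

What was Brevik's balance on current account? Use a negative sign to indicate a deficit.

854.9

Goods: 1338.3
Services: -617.0 - 258.8 + 873.3 = -2.5
Primary income: 177.7 - 82.0 - 236.5 + 246.1 - 138.4 - 447.8 = -480.9
Current account = 1338.3 + (-2.5) + (-480.9) = 854.9
(Excluded from the current account — financial account: new loans extended by domestic banks to foreign borrowers 384.2, foreign purchases of equities on the domestic stock exchange 306.0, increase in resident deposits held at foreign banks 155.1, inward foreign direct investment in the manufacturing sector 775.2; capital account: capital transfers received from emigrants 86.4.)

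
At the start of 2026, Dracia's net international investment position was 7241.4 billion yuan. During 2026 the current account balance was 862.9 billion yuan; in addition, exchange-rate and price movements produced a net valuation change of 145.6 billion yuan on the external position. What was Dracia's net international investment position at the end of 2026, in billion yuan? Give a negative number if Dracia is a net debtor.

8249.9

Change in NIIP = current account + net valuation change = 862.9 + 145.6 = 1008.5
End-of-year NIIP = 7241.4 + 1008.5 = 8249.9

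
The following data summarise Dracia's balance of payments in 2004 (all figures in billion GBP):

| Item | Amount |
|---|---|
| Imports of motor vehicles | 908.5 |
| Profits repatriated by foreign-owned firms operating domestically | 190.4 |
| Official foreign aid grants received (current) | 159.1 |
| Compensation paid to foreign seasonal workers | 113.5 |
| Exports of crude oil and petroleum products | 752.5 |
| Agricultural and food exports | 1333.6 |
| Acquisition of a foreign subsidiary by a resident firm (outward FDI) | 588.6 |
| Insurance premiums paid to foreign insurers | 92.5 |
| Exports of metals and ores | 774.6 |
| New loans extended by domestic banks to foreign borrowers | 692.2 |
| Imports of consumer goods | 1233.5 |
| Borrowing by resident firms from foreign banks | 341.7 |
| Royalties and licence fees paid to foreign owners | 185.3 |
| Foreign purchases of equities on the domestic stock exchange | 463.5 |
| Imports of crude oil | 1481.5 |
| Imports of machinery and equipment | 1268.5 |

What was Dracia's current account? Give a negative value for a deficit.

-2453.9

Goods: -1268.5 - 908.5 + 774.6 + 752.5 - 1233.5 + 1333.6 - 1481.5 = -2031.3
Services: -92.5 - 185.3 = -277.8
Primary income: -190.4 - 113.5 = -303.9
Secondary income: 159.1
Current account = (-2031.3) + (-277.8) + (-303.9) + 159.1 = -2453.9
(Excluded from the current account — financial account: acquisition of a foreign subsidiary by a resident firm (outward FDI) 588.6, new loans extended by domestic banks to foreign borrowers 692.2, borrowing by resident firms from foreign banks 341.7, foreign purchases of equities on the domestic stock exchange 463.5.)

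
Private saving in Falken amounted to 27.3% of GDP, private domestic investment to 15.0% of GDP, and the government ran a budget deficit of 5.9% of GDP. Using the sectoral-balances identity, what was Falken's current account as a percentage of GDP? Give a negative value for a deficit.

6.4

By the sectoral-balances identity, CA = (S_private - I) + (T - G).
Private balance = 27.3 - 15.0 = 12.3
Government balance (T - G) = -5.9
CA = 12.3 + (-5.9) = 6.4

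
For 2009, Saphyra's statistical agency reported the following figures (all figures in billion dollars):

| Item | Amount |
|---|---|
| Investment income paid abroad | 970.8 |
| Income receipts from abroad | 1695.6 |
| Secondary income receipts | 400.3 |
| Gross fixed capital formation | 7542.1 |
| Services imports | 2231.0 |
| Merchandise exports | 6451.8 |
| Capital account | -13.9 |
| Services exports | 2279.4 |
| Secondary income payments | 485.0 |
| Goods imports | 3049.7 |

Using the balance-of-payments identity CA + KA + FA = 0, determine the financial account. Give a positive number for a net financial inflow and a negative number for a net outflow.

Goods balance = 6451.8 - 3049.7 = 3402.1
Services balance = 2279.4 - 2231.0 = 48.4
Trade balance (goods + services) = 3402.1 + 48.4 = 3450.5
Net primary income = 1695.6 - 970.8 = 724.8
Net secondary income = 400.3 - 485.0 = -84.7
Current account = 3450.5 + 724.8 + (-84.7) = 4090.6
Financial account = -(4090.6 + (-13.9)) = -4076.7

-4076.7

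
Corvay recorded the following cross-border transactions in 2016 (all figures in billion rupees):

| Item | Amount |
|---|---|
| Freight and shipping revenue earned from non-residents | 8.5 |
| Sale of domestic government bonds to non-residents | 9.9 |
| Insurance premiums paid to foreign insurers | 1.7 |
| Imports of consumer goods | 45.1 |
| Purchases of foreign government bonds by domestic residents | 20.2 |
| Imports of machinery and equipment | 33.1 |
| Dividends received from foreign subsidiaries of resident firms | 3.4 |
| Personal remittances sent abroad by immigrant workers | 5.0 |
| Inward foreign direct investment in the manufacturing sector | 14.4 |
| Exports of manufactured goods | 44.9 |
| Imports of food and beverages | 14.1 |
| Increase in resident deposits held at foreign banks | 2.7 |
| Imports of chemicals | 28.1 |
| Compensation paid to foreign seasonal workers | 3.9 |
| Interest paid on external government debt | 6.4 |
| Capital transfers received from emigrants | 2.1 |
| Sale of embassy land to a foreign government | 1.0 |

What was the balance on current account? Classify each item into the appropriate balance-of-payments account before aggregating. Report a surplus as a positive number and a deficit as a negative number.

Goods: 44.9 - 14.1 - 33.1 - 28.1 - 45.1 = -75.5
Services: 8.5 - 1.7 = 6.8
Primary income: -3.9 + 3.4 - 6.4 = -6.9
Secondary income: -5.0
Current account = (-75.5) + 6.8 + (-6.9) + (-5.0) = -80.6
(Excluded from the current account — financial account: sale of domestic government bonds to non-residents 9.9, purchases of foreign government bonds by domestic residents 20.2, inward foreign direct investment in the manufacturing sector 14.4, increase in resident deposits held at foreign banks 2.7; capital account: capital transfers received from emigrants 2.1, sale of embassy land to a foreign government 1.0.)

-80.6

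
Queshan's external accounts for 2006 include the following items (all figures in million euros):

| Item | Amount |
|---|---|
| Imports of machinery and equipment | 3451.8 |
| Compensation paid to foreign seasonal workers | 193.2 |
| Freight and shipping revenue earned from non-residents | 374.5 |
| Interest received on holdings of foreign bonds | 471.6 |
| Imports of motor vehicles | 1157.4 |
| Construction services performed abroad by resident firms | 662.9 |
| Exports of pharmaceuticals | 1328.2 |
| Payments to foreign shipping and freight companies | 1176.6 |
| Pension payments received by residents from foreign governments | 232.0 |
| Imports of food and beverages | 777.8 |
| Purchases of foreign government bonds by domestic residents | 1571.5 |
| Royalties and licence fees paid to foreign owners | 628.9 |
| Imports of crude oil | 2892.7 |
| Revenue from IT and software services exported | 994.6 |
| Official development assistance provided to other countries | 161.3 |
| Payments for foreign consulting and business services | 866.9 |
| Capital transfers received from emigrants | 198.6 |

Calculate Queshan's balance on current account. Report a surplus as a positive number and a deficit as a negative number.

-7242.8

Goods: -2892.7 + 1328.2 - 3451.8 - 777.8 - 1157.4 = -6951.5
Services: 662.9 - 1176.6 + 994.6 - 866.9 + 374.5 - 628.9 = -640.4
Primary income: -193.2 + 471.6 = 278.4
Secondary income: 232.0 - 161.3 = 70.7
Current account = (-6951.5) + (-640.4) + 278.4 + 70.7 = -7242.8
(Excluded from the current account — financial account: purchases of foreign government bonds by domestic residents 1571.5; capital account: capital transfers received from emigrants 198.6.)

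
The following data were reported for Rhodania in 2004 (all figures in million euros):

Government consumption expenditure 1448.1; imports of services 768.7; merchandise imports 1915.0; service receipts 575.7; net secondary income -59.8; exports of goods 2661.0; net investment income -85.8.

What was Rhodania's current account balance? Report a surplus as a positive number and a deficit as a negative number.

Goods balance = 2661.0 - 1915.0 = 746.0
Services balance = 575.7 - 768.7 = -193.0
Trade balance (goods + services) = 746.0 + (-193.0) = 553.0
Net primary income = -85.8
Net secondary income = -59.8
Current account = 553.0 + (-85.8) + (-59.8) = 407.4

407.4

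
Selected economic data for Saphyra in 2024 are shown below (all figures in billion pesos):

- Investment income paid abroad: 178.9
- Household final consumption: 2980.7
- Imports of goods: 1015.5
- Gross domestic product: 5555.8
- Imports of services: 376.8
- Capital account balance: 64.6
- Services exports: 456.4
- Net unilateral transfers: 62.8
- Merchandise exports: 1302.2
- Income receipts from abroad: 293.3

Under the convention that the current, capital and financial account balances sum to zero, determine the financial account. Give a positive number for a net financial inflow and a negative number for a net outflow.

-608.1

Goods balance = 1302.2 - 1015.5 = 286.7
Services balance = 456.4 - 376.8 = 79.6
Trade balance (goods + services) = 286.7 + 79.6 = 366.3
Net primary income = 293.3 - 178.9 = 114.4
Net secondary income = 62.8
Current account = 366.3 + 114.4 + 62.8 = 543.5
Financial account = -(543.5 + 64.6) = -608.1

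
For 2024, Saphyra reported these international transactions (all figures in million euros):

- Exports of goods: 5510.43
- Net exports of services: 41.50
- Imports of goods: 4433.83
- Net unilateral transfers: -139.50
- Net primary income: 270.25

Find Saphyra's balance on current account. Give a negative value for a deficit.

Goods balance = 5510.43 - 4433.83 = 1076.60
Services balance = 41.50
Trade balance (goods + services) = 1076.60 + 41.50 = 1118.10
Net primary income = 270.25
Net secondary income = -139.50
Current account = 1118.10 + 270.25 + (-139.50) = 1248.85

1248.85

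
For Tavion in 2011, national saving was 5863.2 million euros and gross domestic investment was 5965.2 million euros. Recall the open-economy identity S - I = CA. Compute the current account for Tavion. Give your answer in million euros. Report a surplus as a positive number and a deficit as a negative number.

CA = S - I = 5863.2 - 5965.2 = -102.0

-102.0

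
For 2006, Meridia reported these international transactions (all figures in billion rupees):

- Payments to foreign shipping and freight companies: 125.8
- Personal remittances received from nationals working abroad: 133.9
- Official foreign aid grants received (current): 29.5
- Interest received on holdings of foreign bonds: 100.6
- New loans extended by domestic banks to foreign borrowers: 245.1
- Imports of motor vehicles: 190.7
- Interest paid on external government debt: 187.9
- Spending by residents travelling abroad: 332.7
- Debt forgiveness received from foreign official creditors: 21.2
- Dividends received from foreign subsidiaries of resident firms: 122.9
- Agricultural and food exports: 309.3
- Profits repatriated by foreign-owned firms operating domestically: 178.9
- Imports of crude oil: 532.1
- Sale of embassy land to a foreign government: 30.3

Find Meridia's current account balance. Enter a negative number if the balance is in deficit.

Goods: 309.3 - 532.1 - 190.7 = -413.5
Services: -125.8 - 332.7 = -458.5
Primary income: -178.9 + 100.6 - 187.9 + 122.9 = -143.3
Secondary income: 133.9 + 29.5 = 163.4
Current account = (-413.5) + (-458.5) + (-143.3) + 163.4 = -851.9
(Excluded from the current account — financial account: new loans extended by domestic banks to foreign borrowers 245.1; capital account: debt forgiveness received from foreign official creditors 21.2, sale of embassy land to a foreign government 30.3.)

-851.9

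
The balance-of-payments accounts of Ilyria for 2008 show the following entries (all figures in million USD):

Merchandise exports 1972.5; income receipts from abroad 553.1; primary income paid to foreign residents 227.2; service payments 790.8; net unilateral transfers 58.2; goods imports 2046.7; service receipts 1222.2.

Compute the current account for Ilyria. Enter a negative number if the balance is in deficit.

Goods balance = 1972.5 - 2046.7 = -74.2
Services balance = 1222.2 - 790.8 = 431.4
Trade balance (goods + services) = -74.2 + 431.4 = 357.2
Net primary income = 553.1 - 227.2 = 325.9
Net secondary income = 58.2
Current account = 357.2 + 325.9 + 58.2 = 741.3

741.3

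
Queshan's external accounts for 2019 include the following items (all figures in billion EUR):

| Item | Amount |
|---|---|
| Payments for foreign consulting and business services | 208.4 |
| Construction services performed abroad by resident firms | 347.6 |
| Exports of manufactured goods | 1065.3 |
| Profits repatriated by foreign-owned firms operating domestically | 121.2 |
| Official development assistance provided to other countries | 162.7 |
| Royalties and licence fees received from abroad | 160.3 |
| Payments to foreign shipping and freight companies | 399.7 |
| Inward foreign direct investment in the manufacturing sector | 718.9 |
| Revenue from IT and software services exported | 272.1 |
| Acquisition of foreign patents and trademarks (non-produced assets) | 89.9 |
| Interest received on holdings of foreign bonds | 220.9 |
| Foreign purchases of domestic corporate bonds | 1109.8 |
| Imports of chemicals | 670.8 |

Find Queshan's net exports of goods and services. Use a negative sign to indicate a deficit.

Goods: 1065.3 - 670.8 = 394.5
Services: 272.1 - 399.7 - 208.4 + 160.3 + 347.6 = 171.9
Trade balance = 394.5 + 171.9 = 566.4
(Excluded from the trade balance — primary income: profits repatriated by foreign-owned firms operating domestically 121.2, interest received on holdings of foreign bonds 220.9; secondary income: official development assistance provided to other countries 162.7; financial account: inward foreign direct investment in the manufacturing sector 718.9, foreign purchases of domestic corporate bonds 1109.8; capital account: acquisition of foreign patents and trademarks (non-produced assets) 89.9.)

566.4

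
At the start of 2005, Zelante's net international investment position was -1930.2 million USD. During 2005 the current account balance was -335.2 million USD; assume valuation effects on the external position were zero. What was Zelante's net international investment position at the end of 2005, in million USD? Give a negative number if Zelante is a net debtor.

-2265.4

With no valuation effects, change in NIIP = current account = -335.2
End-of-year NIIP = -1930.2 + (-335.2) = -2265.4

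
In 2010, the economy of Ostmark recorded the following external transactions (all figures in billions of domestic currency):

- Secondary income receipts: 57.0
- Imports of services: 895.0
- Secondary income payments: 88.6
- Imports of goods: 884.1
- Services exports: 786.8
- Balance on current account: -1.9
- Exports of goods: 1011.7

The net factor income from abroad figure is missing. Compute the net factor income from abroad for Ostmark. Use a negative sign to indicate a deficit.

10.3

Current account = goods balance + services balance + net primary income + net secondary income
Sum of the known components = -12.2
Net factor income from abroad = CA - (known components) = -1.9 - (-12.2) = 10.3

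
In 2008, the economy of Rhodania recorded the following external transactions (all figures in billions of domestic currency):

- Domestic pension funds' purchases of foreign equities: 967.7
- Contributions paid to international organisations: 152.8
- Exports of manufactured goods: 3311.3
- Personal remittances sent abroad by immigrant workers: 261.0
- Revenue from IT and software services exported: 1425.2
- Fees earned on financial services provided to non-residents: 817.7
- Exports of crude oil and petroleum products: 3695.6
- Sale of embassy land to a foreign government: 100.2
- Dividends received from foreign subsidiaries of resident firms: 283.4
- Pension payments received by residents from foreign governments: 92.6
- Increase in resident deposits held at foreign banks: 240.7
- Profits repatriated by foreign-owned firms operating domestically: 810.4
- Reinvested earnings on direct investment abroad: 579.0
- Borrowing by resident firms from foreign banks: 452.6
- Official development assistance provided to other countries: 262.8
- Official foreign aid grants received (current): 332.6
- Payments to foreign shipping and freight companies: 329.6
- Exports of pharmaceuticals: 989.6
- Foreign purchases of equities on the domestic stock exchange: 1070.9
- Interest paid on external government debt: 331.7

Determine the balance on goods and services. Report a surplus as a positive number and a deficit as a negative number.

9909.8

Goods: 3311.3 + 3695.6 + 989.6 = 7996.5
Services: -329.6 + 1425.2 + 817.7 = 1913.3
Trade balance = 7996.5 + 1913.3 = 9909.8
(Excluded from the trade balance — financial account: domestic pension funds' purchases of foreign equities 967.7, increase in resident deposits held at foreign banks 240.7, borrowing by resident firms from foreign banks 452.6, foreign purchases of equities on the domestic stock exchange 1070.9; secondary income: contributions paid to international organisations 152.8, personal remittances sent abroad by immigrant workers 261.0, pension payments received by residents from foreign governments 92.6, official development assistance provided to other countries 262.8, official foreign aid grants received (current) 332.6; capital account: sale of embassy land to a foreign government 100.2; primary income: dividends received from foreign subsidiaries of resident firms 283.4, profits repatriated by foreign-owned firms operating domestically 810.4, reinvested earnings on direct investment abroad 579.0, interest paid on external government debt 331.7.)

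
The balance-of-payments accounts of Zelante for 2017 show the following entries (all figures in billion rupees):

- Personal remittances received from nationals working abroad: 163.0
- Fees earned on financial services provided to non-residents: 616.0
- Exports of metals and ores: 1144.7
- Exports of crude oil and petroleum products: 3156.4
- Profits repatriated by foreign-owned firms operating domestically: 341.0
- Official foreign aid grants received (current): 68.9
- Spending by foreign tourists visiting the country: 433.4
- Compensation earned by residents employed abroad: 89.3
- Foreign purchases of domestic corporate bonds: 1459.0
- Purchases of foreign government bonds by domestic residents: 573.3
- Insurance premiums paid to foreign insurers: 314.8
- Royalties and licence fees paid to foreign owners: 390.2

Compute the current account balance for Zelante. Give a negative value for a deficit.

4625.7

Goods: 3156.4 + 1144.7 = 4301.1
Services: -390.2 + 616.0 - 314.8 + 433.4 = 344.4
Primary income: -341.0 + 89.3 = -251.7
Secondary income: 163.0 + 68.9 = 231.9
Current account = 4301.1 + 344.4 + (-251.7) + 231.9 = 4625.7
(Excluded from the current account — financial account: foreign purchases of domestic corporate bonds 1459.0, purchases of foreign government bonds by domestic residents 573.3.)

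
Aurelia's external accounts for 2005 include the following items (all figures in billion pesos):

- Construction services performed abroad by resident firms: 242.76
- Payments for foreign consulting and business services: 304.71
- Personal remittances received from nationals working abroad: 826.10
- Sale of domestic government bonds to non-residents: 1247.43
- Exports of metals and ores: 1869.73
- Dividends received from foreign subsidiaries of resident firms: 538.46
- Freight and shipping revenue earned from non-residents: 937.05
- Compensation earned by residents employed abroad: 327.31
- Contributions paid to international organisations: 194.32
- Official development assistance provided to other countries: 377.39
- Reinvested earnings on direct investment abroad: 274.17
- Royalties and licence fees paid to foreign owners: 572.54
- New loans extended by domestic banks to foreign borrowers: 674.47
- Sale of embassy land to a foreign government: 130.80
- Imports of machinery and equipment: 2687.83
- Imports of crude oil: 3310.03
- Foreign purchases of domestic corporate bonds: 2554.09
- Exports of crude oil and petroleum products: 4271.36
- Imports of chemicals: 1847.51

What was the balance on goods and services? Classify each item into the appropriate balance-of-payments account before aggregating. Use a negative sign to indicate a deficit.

-1401.72

Goods: 1869.73 + 4271.36 - 3310.03 - 2687.83 - 1847.51 = -1704.28
Services: 242.76 - 304.71 + 937.05 - 572.54 = 302.56
Trade balance = -1704.28 + 302.56 = -1401.72
(Excluded from the trade balance — secondary income: personal remittances received from nationals working abroad 826.10, contributions paid to international organisations 194.32, official development assistance provided to other countries 377.39; financial account: sale of domestic government bonds to non-residents 1247.43, new loans extended by domestic banks to foreign borrowers 674.47, foreign purchases of domestic corporate bonds 2554.09; primary income: dividends received from foreign subsidiaries of resident firms 538.46, compensation earned by residents employed abroad 327.31, reinvested earnings on direct investment abroad 274.17; capital account: sale of embassy land to a foreign government 130.80.)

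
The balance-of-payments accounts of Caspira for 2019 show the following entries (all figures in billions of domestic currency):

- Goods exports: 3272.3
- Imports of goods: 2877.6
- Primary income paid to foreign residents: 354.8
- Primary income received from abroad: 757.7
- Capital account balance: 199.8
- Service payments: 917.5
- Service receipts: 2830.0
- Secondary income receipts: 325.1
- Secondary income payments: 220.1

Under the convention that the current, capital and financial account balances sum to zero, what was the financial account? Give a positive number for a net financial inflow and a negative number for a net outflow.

-3014.9

Goods balance = 3272.3 - 2877.6 = 394.7
Services balance = 2830.0 - 917.5 = 1912.5
Trade balance (goods + services) = 394.7 + 1912.5 = 2307.2
Net primary income = 757.7 - 354.8 = 402.9
Net secondary income = 325.1 - 220.1 = 105.0
Current account = 2307.2 + 402.9 + 105.0 = 2815.1
Financial account = -(2815.1 + 199.8) = -3014.9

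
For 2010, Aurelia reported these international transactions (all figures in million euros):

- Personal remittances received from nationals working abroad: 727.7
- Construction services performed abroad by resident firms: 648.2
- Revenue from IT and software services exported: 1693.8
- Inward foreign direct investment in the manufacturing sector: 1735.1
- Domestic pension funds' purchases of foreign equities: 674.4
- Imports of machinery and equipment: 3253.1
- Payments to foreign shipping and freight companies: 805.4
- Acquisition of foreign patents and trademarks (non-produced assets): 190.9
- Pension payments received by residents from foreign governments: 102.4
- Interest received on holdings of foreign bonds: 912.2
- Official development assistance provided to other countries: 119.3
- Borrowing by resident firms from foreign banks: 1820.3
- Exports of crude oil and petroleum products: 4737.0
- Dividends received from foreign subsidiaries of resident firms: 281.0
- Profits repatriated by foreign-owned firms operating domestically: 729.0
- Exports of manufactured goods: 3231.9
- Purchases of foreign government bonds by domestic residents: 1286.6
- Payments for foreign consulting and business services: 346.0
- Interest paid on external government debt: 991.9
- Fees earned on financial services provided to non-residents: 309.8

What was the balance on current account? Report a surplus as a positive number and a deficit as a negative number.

Goods: 4737.0 + 3231.9 - 3253.1 = 4715.8
Services: 648.2 - 346.0 + 309.8 + 1693.8 - 805.4 = 1500.4
Primary income: 281.0 - 991.9 - 729.0 + 912.2 = -527.7
Secondary income: -119.3 + 727.7 + 102.4 = 710.8
Current account = 4715.8 + 1500.4 + (-527.7) + 710.8 = 6399.3
(Excluded from the current account — financial account: inward foreign direct investment in the manufacturing sector 1735.1, domestic pension funds' purchases of foreign equities 674.4, borrowing by resident firms from foreign banks 1820.3, purchases of foreign government bonds by domestic residents 1286.6; capital account: acquisition of foreign patents and trademarks (non-produced assets) 190.9.)

6399.3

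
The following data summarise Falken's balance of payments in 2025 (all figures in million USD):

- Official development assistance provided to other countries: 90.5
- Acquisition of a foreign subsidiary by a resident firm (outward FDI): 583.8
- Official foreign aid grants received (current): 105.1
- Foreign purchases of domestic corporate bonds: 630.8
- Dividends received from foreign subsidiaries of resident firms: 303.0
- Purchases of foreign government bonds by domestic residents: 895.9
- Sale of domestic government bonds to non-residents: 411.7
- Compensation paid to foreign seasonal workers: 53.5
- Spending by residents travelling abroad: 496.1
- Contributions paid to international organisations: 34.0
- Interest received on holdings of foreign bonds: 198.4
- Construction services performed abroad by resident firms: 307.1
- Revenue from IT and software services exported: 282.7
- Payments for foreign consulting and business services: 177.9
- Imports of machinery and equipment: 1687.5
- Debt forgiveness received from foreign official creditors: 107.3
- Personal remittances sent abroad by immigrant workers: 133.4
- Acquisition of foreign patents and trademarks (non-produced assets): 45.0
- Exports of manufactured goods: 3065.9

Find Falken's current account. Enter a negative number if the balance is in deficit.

1589.3

Goods: -1687.5 + 3065.9 = 1378.4
Services: -496.1 + 282.7 + 307.1 - 177.9 = -84.2
Primary income: -53.5 + 198.4 + 303.0 = 447.9
Secondary income: -133.4 - 34.0 - 90.5 + 105.1 = -152.8
Current account = 1378.4 + (-84.2) + 447.9 + (-152.8) = 1589.3
(Excluded from the current account — financial account: acquisition of a foreign subsidiary by a resident firm (outward FDI) 583.8, foreign purchases of domestic corporate bonds 630.8, purchases of foreign government bonds by domestic residents 895.9, sale of domestic government bonds to non-residents 411.7; capital account: debt forgiveness received from foreign official creditors 107.3, acquisition of foreign patents and trademarks (non-produced assets) 45.0.)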